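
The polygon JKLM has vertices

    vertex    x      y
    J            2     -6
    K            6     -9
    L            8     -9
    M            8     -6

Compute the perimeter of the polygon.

16

|JK| = √((4)² + (-3)²) = √25 = 5
|KL| = √((2)² + (0)²) = √4 = 2
|LM| = √((0)² + (3)²) = √9 = 3
|MJ| = √((-6)² + (0)²) = √36 = 6
Perimeter = 5 + 2 + 3 + 6 = 16.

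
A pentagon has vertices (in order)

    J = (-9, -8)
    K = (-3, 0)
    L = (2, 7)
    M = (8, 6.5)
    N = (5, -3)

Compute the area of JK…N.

Apply the shoelace (surveyor's) formula: 2A = Σ (x_i·y_{i+1} − x_{i+1}·y_i), indices taken mod 5.
Σ = (-24) + (-21) + (-43) + (-56.5) + (-67) = -211.5
Area = |Σ|/2 = 105.75.

105.75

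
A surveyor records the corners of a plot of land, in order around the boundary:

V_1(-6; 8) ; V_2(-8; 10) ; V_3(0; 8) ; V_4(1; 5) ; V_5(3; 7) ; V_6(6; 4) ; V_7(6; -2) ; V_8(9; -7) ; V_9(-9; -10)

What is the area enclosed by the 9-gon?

V_1→V_2: (-6)(10) − (-8)(8) = 4
V_2→V_3: (-8)(8) − (0)(10) = -64
V_3→V_4: (0)(5) − (1)(8) = -8
V_4→V_5: (1)(7) − (3)(5) = -8
V_5→V_6: (3)(4) − (6)(7) = -30
V_6→V_7: (6)(-2) − (6)(4) = -36
V_7→V_8: (6)(-7) − (9)(-2) = -24
V_8→V_9: (9)(-10) − (-9)(-7) = -153
V_9→V_1: (-9)(8) − (-6)(-10) = -132
Σ = -451
Area = |Σ|/2 = 225.5.

225.5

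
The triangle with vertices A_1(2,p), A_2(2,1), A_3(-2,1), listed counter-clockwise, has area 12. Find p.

-5

Write out the shoelace sum; only the two edges meeting at A_1 involve p:
2·Area = [((-2)·p − 2·1) + (2·1 − 2·p)] + 4
       = -4·p + 4 = 24
⇒ p = -5.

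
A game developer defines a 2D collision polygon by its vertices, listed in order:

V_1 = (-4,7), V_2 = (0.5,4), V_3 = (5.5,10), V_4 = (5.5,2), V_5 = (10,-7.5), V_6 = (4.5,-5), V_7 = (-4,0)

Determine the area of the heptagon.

103

Σ = (-19.5) + (-17) + (-44) + (-61.25) + (-16.25) + (-20) + (-28) = -206
Area = |Σ|/2 = 103.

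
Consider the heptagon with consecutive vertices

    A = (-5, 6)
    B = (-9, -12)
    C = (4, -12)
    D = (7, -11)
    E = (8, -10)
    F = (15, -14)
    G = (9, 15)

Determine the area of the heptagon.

423

Σ = (114) + (156) + (40) + (18) + (38) + (351) + (129) = 846
Area = |Σ|/2 = 423.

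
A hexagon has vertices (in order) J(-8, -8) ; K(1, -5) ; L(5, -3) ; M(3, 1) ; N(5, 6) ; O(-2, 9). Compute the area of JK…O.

121

Apply the shoelace (surveyor's) formula: 2A = Σ (x_i·y_{i+1} − x_{i+1}·y_i), indices taken mod 6.
J→K: (-8)(-5) − (1)(-8) = 48
K→L: (1)(-3) − (5)(-5) = 22
L→M: (5)(1) − (3)(-3) = 14
M→N: (3)(6) − (5)(1) = 13
N→O: (5)(9) − (-2)(6) = 57
O→J: (-2)(-8) − (-8)(9) = 88
Σ = 242
Area = |Σ|/2 = 121.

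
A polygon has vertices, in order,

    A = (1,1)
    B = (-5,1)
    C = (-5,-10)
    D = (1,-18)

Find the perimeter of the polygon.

46

|AB| = √((-6)² + (0)²) = √36 = 6
|BC| = √((0)² + (-11)²) = √121 = 11
|CD| = √((6)² + (-8)²) = √100 = 10
|DA| = √((0)² + (19)²) = √361 = 19
Perimeter = 6 + 11 + 10 + 19 = 46.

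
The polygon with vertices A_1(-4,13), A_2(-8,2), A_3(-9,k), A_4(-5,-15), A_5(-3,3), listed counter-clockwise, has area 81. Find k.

The doubled signed area Σ (x_i y_{i+1} − x_{i+1} y_i) is linear in k.
With k=0 it equals 162; the coefficient of k is -3 (from the two edges through A_3).
So -3·k + 162 = 2·81 = 162 ⇒ k = 0.

0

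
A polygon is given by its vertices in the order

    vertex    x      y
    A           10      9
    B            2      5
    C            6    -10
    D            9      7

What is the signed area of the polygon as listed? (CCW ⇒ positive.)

62.5

Cross-terms: 32, -50, 132, 11  ⇒  Σ = 125
Signed area = Σ/2 = 62.5 (positive ⇒ counter-clockwise traversal).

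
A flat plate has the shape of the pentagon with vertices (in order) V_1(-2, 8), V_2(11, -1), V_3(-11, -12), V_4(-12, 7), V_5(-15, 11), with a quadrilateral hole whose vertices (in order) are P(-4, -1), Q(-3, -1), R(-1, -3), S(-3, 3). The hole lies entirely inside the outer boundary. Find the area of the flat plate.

Outer boundary:
Apply Gauss's area formula: 2A = Σ (x_i·y_{i+1} − x_{i+1}·y_i), indices taken mod 5.
Σ = (-86) + (-143) + (-221) + (-27) + (-98) = -575
Area = |Σ|/2 = 287.5.
Hole:
Apply the shoelace (surveyor's) formula: 2A = Σ (x_i·y_{i+1} − x_{i+1}·y_i), indices taken mod 4.
Σ = (1) + (8) + (-12) + (15) = 12
Area = |Σ|/2 = 6.
Net area = 287.5 − 6 = 281.5.

281.5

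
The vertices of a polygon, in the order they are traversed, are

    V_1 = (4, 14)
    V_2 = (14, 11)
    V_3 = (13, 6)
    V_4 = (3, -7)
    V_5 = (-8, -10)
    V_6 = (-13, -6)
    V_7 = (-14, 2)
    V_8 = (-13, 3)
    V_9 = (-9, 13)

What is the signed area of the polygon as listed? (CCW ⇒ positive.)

-467

Apply the surveyor's formula: 2A = Σ (x_i·y_{i+1} − x_{i+1}·y_i), indices taken mod 9.
Σ = (-152) + (-59) + (-109) + (-86) + (-82) + (-110) + (-16) + (-142) + (-178) = -934
Signed area = Σ/2 = -467 (negative ⇒ clockwise traversal).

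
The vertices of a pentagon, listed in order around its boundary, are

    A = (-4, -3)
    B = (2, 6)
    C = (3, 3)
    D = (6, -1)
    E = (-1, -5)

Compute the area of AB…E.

49.5

A→B: (-4)(6) − (2)(-3) = -18
B→C: (2)(3) − (3)(6) = -12
C→D: (3)(-1) − (6)(3) = -21
D→E: (6)(-5) − (-1)(-1) = -31
E→A: (-1)(-3) − (-4)(-5) = -17
Σ = -99
Area = |Σ|/2 = 49.5.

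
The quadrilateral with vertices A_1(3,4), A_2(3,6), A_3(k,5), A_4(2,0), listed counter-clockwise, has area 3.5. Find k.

2

The doubled signed area Σ (x_i y_{i+1} − x_{i+1} y_i) is linear in k.
With k=0 it equals 19; the coefficient of k is -6 (from the two edges through A_3).
So -6·k + 19 = 2·3.5 = 7 ⇒ k = 2.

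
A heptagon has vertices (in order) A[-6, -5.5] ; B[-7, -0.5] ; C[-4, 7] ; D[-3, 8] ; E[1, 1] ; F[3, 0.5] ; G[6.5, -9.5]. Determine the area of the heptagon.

Apply the shoelace formula: 2A = Σ (x_i·y_{i+1} − x_{i+1}·y_i), indices taken mod 7.
A→B: (-6)(-0.5) − (-7)(-5.5) = -35.5
B→C: (-7)(7) − (-4)(-0.5) = -51
C→D: (-4)(8) − (-3)(7) = -11
D→E: (-3)(1) − (1)(8) = -11
E→F: (1)(0.5) − (3)(1) = -2.5
F→G: (3)(-9.5) − (6.5)(0.5) = -31.75
G→A: (6.5)(-5.5) − (-6)(-9.5) = -92.75
Σ = -235.5
Area = |Σ|/2 = 117.75.

117.75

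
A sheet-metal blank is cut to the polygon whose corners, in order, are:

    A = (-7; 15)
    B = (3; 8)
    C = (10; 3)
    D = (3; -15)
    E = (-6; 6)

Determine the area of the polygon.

225.5

Apply the shoelace (surveyor's) formula: 2A = Σ (x_i·y_{i+1} − x_{i+1}·y_i), indices taken mod 5.
Σ = (-101) + (-71) + (-159) + (-72) + (-48) = -451
Area = |Σ|/2 = 225.5.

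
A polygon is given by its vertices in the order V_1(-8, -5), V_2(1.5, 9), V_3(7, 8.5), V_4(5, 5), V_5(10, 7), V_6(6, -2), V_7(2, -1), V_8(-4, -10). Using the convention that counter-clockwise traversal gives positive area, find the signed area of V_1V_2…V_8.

-142.625

Apply Gauss's area formula: 2A = Σ (x_i·y_{i+1} − x_{i+1}·y_i), indices taken mod 8.
Σ = (-64.5) + (-50.25) + (-7.5) + (-15) + (-62) + (-2) + (-24) + (-60) = -285.25
Signed area = Σ/2 = -142.625 (negative ⇒ clockwise traversal).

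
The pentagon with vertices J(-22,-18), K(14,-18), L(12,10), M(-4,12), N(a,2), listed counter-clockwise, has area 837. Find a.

-15

Write out the shoelace sum; only the two edges meeting at N involve a:
2·Area = [((-4)·2 − a·12) + (a·(-18) − (-22)·2)] + 1188
       = -30·a + 1224 = 1674
⇒ a = -15.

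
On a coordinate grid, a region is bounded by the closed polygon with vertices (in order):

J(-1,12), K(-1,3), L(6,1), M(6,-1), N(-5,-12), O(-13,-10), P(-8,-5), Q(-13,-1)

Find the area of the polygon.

Apply the shoelace (surveyor's) formula: 2A = Σ (x_i·y_{i+1} − x_{i+1}·y_i), indices taken mod 8.
Σ = (9) + (-19) + (-12) + (-77) + (-106) + (-15) + (-57) + (-157) = -434
Area = |Σ|/2 = 217.

217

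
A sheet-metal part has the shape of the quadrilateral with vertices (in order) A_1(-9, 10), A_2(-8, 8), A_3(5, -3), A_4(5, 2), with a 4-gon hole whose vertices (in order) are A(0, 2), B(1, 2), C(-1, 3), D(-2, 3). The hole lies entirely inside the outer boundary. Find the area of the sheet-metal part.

41.5

Outer boundary:
Apply the shoelace formula: 2A = Σ (x_i·y_{i+1} − x_{i+1}·y_i), indices taken mod 4.
A_1→A_2: (-9)(8) − (-8)(10) = 8
A_2→A_3: (-8)(-3) − (5)(8) = -16
A_3→A_4: (5)(2) − (5)(-3) = 25
A_4→A_1: (5)(10) − (-9)(2) = 68
Σ = 85
Area = |Σ|/2 = 42.5.
Hole:
Apply the surveyor's formula: 2A = Σ (x_i·y_{i+1} − x_{i+1}·y_i), indices taken mod 4.
A→B: (0)(2) − (1)(2) = -2
B→C: (1)(3) − (-1)(2) = 5
C→D: (-1)(3) − (-2)(3) = 3
D→A: (-2)(2) − (0)(3) = -4
Σ = 2
Area = |Σ|/2 = 1.
Net area = 42.5 − 1 = 41.5.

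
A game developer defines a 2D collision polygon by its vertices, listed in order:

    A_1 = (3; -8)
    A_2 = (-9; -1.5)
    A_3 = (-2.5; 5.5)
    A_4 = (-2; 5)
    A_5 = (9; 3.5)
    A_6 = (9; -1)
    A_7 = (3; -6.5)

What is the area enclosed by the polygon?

141.875

Cross-terms: -76.5, -53.25, -1.5, -52, -40.5, -55.5, -4.5  ⇒  Σ = -283.75
Area = |Σ|/2 = 141.875.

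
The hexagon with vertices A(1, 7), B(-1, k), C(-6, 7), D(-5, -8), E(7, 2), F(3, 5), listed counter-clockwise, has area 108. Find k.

6

The doubled signed area Σ (x_i y_{i+1} − x_{i+1} y_i) is linear in k.
With k=0 it equals 174; the coefficient of k is 7 (from the two edges through B).
So 7·k + 174 = 2·108 = 216 ⇒ k = 6.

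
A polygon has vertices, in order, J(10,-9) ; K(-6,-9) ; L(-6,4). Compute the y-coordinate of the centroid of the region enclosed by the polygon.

Apply the shoelace (surveyor's) formula. First the cross-terms c_i = x_i·y_{i+1} − x_{i+1}·y_i:
  -144, -78, 14  ⇒  2A = -208, A = -104.
Then Σ (y_i + y_{i+1})·c_i = 2912, so ȳ = 2912 / (6·(-104)) = -14/3.

-14/3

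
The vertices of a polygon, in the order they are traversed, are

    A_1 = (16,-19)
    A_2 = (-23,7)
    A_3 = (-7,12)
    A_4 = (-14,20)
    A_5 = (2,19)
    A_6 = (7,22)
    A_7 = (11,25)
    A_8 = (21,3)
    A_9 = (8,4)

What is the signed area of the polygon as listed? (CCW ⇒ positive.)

-817

Σ = (-325) + (-227) + (28) + (-306) + (-89) + (-67) + (-492) + (60) + (-216) = -1634
Signed area = Σ/2 = -817 (negative ⇒ clockwise traversal).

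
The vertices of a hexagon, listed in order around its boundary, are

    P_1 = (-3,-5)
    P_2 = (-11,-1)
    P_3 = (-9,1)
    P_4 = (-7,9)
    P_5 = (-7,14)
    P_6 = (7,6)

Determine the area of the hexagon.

Apply Gauss's area formula: 2A = Σ (x_i·y_{i+1} − x_{i+1}·y_i), indices taken mod 6.
Cross-terms: -52, -20, -74, -35, -140, -17  ⇒  Σ = -338
Area = |Σ|/2 = 169.

169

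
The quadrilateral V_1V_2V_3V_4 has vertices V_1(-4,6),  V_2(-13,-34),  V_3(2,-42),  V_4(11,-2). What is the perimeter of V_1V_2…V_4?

116

|V_1V_2| = √((-9)² + (-40)²) = √1681 = 41
|V_2V_3| = √((15)² + (-8)²) = √289 = 17
|V_3V_4| = √((9)² + (40)²) = √1681 = 41
|V_4V_1| = √((-15)² + (8)²) = √289 = 17
Perimeter = 41 + 17 + 41 + 17 = 116.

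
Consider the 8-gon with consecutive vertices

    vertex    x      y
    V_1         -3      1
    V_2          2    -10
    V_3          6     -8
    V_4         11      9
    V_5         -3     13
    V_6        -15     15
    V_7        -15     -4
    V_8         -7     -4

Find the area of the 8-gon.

Σ = (28) + (44) + (142) + (170) + (150) + (285) + (32) + (-19) = 832
Area = |Σ|/2 = 416.

416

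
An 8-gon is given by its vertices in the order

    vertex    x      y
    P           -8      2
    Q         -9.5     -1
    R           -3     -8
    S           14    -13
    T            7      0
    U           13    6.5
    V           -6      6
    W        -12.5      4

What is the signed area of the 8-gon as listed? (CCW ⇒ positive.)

Apply Gauss's area formula: 2A = Σ (x_i·y_{i+1} − x_{i+1}·y_i), indices taken mod 8.
P→Q: (-8)(-1) − (-9.5)(2) = 27
Q→R: (-9.5)(-8) − (-3)(-1) = 73
R→S: (-3)(-13) − (14)(-8) = 151
S→T: (14)(0) − (7)(-13) = 91
T→U: (7)(6.5) − (13)(0) = 45.5
U→V: (13)(6) − (-6)(6.5) = 117
V→W: (-6)(4) − (-12.5)(6) = 51
W→P: (-12.5)(2) − (-8)(4) = 7
Σ = 562.5
Signed area = Σ/2 = 281.25 (positive ⇒ counter-clockwise traversal).

281.25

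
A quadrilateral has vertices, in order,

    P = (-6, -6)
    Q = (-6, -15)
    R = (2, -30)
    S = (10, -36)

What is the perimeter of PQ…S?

70

|PQ| = √((0)² + (-9)²) = √81 = 9
|QR| = √((8)² + (-15)²) = √289 = 17
|RS| = √((8)² + (-6)²) = √100 = 10
|SP| = √((-16)² + (30)²) = √1156 = 34
Perimeter = 9 + 17 + 10 + 34 = 70.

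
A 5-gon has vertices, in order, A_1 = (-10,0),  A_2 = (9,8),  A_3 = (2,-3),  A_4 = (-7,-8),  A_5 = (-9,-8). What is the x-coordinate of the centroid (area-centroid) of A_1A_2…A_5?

Apply the shoelace formula. First the cross-terms c_i = x_i·y_{i+1} − x_{i+1}·y_i:
  -80, -43, -37, -16, -80  ⇒  2A = -256, A = -128.
Then Σ (x_i + x_{i+1})·c_i = 1568, so x̄ = 1568 / (6·(-128)) = -49/24.

-49/24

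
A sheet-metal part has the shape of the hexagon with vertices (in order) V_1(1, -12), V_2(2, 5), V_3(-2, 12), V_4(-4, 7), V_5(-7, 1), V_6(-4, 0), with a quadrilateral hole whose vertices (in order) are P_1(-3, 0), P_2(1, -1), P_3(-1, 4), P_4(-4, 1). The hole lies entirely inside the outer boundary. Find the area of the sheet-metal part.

85

Outer boundary:
Σ = (29) + (34) + (34) + (45) + (4) + (48) = 194
Area = |Σ|/2 = 97.
Hole:
P_1→P_2: (-3)(-1) − (1)(0) = 3
P_2→P_3: (1)(4) − (-1)(-1) = 3
P_3→P_4: (-1)(1) − (-4)(4) = 15
P_4→P_1: (-4)(0) − (-3)(1) = 3
Σ = 24
Area = |Σ|/2 = 12.
Net area = 97 − 12 = 85.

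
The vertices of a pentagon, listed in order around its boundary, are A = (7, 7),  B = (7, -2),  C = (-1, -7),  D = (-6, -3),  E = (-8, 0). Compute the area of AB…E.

Apply the shoelace formula: 2A = Σ (x_i·y_{i+1} − x_{i+1}·y_i), indices taken mod 5.
Cross-terms: -63, -51, -39, -24, -56  ⇒  Σ = -233
Area = |Σ|/2 = 116.5.

116.5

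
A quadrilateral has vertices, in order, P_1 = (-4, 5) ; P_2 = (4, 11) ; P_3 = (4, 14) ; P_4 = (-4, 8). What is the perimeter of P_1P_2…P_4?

|P_1P_2| = √((8)² + (6)²) = √100 = 10
|P_2P_3| = √((0)² + (3)²) = √9 = 3
|P_3P_4| = √((-8)² + (-6)²) = √100 = 10
|P_4P_1| = √((0)² + (-3)²) = √9 = 3
Perimeter = 10 + 3 + 10 + 3 = 26.

26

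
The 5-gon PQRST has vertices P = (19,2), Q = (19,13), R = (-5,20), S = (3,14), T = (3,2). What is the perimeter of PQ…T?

74

|PQ| = √((0)² + (11)²) = √121 = 11
|QR| = √((-24)² + (7)²) = √625 = 25
|RS| = √((8)² + (-6)²) = √100 = 10
|ST| = √((0)² + (-12)²) = √144 = 12
|TP| = √((16)² + (0)²) = √256 = 16
Perimeter = 11 + 25 + 10 + 12 + 16 = 74.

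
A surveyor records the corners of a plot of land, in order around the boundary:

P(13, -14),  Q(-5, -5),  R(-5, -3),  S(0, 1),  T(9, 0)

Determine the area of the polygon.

Σ = (-135) + (-10) + (-5) + (-9) + (-126) = -285
Area = |Σ|/2 = 142.5.

142.5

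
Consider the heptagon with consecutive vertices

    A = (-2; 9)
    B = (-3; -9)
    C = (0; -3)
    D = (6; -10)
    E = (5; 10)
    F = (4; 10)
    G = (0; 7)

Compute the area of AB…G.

Apply Gauss's area formula: 2A = Σ (x_i·y_{i+1} − x_{i+1}·y_i), indices taken mod 7.
Σ = (45) + (9) + (18) + (110) + (10) + (28) + (14) = 234
Area = |Σ|/2 = 117.

117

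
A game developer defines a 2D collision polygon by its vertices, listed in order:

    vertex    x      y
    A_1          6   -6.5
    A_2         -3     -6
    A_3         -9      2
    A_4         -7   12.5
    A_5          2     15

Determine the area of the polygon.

Σ = (-55.5) + (-60) + (-98.5) + (-130) + (-103) = -447
Area = |Σ|/2 = 223.5.

223.5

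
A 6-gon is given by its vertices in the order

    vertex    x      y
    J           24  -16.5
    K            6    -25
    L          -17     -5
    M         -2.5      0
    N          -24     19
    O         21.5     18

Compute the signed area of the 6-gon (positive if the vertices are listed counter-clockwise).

-1321.625

Σ = (-501) + (-455) + (-12.5) + (-47.5) + (-840.5) + (-786.75) = -2643.25
Signed area = Σ/2 = -1321.625 (negative ⇒ clockwise traversal).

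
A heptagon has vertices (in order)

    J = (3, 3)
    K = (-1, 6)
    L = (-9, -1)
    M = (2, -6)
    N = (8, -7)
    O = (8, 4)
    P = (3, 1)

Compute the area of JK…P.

128

Σ = (21) + (55) + (56) + (34) + (88) + (-4) + (6) = 256
Area = |Σ|/2 = 128.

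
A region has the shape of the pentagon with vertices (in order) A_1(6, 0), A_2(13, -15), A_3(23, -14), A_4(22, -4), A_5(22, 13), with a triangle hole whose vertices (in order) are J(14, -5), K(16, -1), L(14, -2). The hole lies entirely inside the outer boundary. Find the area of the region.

Outer boundary:
Σ = (-90) + (163) + (216) + (374) + (-78) = 585
Area = |Σ|/2 = 292.5.
Hole:
Apply the surveyor's formula: 2A = Σ (x_i·y_{i+1} − x_{i+1}·y_i), indices taken mod 3.
J→K: (14)(-1) − (16)(-5) = 66
K→L: (16)(-2) − (14)(-1) = -18
L→J: (14)(-5) − (14)(-2) = -42
Σ = 6
Area = |Σ|/2 = 3.
Net area = 292.5 − 3 = 289.5.

289.5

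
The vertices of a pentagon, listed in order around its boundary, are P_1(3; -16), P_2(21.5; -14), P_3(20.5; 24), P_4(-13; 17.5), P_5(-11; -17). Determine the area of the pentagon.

Apply Gauss's area formula: 2A = Σ (x_i·y_{i+1} − x_{i+1}·y_i), indices taken mod 5.
P_1→P_2: (3)(-14) − (21.5)(-16) = 302
P_2→P_3: (21.5)(24) − (20.5)(-14) = 803
P_3→P_4: (20.5)(17.5) − (-13)(24) = 670.75
P_4→P_5: (-13)(-17) − (-11)(17.5) = 413.5
P_5→P_1: (-11)(-16) − (3)(-17) = 227
Σ = 2416.25
Area = |Σ|/2 = 1208.125.

1208.125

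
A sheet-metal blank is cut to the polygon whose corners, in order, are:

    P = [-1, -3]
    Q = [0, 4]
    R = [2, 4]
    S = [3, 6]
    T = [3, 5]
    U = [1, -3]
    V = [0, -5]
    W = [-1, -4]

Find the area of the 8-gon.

Apply Gauss's area formula: 2A = Σ (x_i·y_{i+1} − x_{i+1}·y_i), indices taken mod 8.
Σ = (-4) + (-8) + (0) + (-3) + (-14) + (-5) + (-5) + (-1) = -40
Area = |Σ|/2 = 20.

20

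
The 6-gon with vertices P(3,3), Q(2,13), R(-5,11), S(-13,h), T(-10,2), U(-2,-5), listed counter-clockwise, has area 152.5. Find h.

1

The doubled signed area Σ (x_i y_{i+1} − x_{i+1} y_i) is linear in h.
With h=0 it equals 300; the coefficient of h is 5 (from the two edges through S).
So 5·h + 300 = 2·152.5 = 305 ⇒ h = 1.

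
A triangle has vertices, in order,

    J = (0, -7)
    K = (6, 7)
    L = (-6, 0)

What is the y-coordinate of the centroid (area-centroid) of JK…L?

Apply the shoelace formula. First the cross-terms c_i = x_i·y_{i+1} − x_{i+1}·y_i:
  42, 42, 42  ⇒  2A = 126, A = 63.
Then Σ (y_i + y_{i+1})·c_i = 0, so ȳ = 0 / (6·63) = 0.

0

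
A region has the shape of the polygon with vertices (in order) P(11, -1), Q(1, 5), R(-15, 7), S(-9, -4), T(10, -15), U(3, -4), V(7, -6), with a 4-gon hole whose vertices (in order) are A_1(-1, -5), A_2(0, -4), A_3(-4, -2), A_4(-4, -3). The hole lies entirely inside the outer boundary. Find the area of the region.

Outer boundary:
Apply the shoelace (surveyor's) formula: 2A = Σ (x_i·y_{i+1} − x_{i+1}·y_i), indices taken mod 7.
Σ = (56) + (82) + (123) + (175) + (5) + (10) + (59) = 510
Area = |Σ|/2 = 255.
Hole:
Apply the surveyor's formula: 2A = Σ (x_i·y_{i+1} − x_{i+1}·y_i), indices taken mod 4.
Σ = (4) + (-16) + (4) + (17) = 9
Area = |Σ|/2 = 4.5.
Net area = 255 − 4.5 = 250.5.

250.5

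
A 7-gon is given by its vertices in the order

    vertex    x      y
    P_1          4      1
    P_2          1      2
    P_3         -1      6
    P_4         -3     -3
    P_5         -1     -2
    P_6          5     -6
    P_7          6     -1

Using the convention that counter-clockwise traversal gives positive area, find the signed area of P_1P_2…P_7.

48

Apply the shoelace (surveyor's) formula: 2A = Σ (x_i·y_{i+1} − x_{i+1}·y_i), indices taken mod 7.
Σ = (7) + (8) + (21) + (3) + (16) + (31) + (10) = 96
Signed area = Σ/2 = 48 (positive ⇒ counter-clockwise traversal).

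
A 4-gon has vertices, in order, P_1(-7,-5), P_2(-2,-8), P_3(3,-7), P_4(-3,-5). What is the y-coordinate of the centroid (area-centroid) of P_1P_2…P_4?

Apply the shoelace (surveyor's) formula. First the cross-terms c_i = x_i·y_{i+1} − x_{i+1}·y_i:
  46, 38, -36, -20  ⇒  2A = 28, A = 14.
Then Σ (y_i + y_{i+1})·c_i = -536, so ȳ = -536 / (6·14) = -134/21.

-134/21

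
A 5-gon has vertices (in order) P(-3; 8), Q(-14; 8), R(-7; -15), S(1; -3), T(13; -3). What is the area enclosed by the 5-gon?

Apply the shoelace formula: 2A = Σ (x_i·y_{i+1} − x_{i+1}·y_i), indices taken mod 5.
P→Q: (-3)(8) − (-14)(8) = 88
Q→R: (-14)(-15) − (-7)(8) = 266
R→S: (-7)(-3) − (1)(-15) = 36
S→T: (1)(-3) − (13)(-3) = 36
T→P: (13)(8) − (-3)(-3) = 95
Σ = 521
Area = |Σ|/2 = 260.5.

260.5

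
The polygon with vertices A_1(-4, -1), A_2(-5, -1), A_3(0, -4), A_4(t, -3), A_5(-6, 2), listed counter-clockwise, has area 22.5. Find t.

5

The doubled signed area Σ (x_i y_{i+1} − x_{i+1} y_i) is linear in t.
With t=0 it equals 15; the coefficient of t is 6 (from the two edges through A_4).
So 6·t + 15 = 2·22.5 = 45 ⇒ t = 5.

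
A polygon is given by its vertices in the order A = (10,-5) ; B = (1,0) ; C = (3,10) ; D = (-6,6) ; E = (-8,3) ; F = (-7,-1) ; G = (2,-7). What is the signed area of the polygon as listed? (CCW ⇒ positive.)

Apply the shoelace formula: 2A = Σ (x_i·y_{i+1} − x_{i+1}·y_i), indices taken mod 7.
Σ = (5) + (10) + (78) + (30) + (29) + (51) + (60) = 263
Signed area = Σ/2 = 131.5 (positive ⇒ counter-clockwise traversal).

131.5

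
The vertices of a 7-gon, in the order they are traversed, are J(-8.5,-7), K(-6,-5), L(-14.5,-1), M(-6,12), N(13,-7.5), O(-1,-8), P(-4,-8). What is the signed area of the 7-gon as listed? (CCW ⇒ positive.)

-266.25

Σ = (0.5) + (-66.5) + (-180) + (-111) + (-111.5) + (-24) + (-40) = -532.5
Signed area = Σ/2 = -266.25 (negative ⇒ clockwise traversal).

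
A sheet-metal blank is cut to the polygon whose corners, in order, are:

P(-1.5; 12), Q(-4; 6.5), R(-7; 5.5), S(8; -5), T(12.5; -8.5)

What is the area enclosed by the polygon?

Cross-terms: 38.25, 23.5, -9, -5.5, 137.25  ⇒  Σ = 184.5
Area = |Σ|/2 = 92.25.

92.25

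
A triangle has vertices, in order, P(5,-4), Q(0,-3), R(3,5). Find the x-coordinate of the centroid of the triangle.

Apply Gauss's area formula. First the cross-terms c_i = x_i·y_{i+1} − x_{i+1}·y_i:
  -15, 9, -37  ⇒  2A = -43, A = -21.5.
Then Σ (x_i + x_{i+1})·c_i = -344, so x̄ = -344 / (6·(-21.5)) = 8/3.

8/3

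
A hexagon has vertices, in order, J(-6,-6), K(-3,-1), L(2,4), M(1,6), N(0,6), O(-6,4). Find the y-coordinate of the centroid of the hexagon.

Apply the shoelace formula. First the cross-terms c_i = x_i·y_{i+1} − x_{i+1}·y_i:
  -12, -10, 8, 6, 36, 60  ⇒  2A = 88, A = 44.
Then Σ (y_i + y_{i+1})·c_i = 446, so ȳ = 446 / (6·44) = 223/132.

223/132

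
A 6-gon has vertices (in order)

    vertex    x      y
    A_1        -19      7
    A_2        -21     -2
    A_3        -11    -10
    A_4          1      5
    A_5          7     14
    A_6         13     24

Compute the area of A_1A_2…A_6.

420

Apply Gauss's area formula: 2A = Σ (x_i·y_{i+1} − x_{i+1}·y_i), indices taken mod 6.
Σ = (185) + (188) + (-45) + (-21) + (-14) + (547) = 840
Area = |Σ|/2 = 420.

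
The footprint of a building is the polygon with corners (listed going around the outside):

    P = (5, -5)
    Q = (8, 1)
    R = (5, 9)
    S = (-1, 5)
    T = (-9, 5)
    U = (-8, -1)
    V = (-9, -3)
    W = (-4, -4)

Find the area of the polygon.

Apply Gauss's area formula: 2A = Σ (x_i·y_{i+1} − x_{i+1}·y_i), indices taken mod 8.
Σ = (45) + (67) + (34) + (40) + (49) + (15) + (24) + (40) = 314
Area = |Σ|/2 = 157.

157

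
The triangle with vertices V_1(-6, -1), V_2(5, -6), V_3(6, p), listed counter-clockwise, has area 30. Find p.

Write out the shoelace sum; only the two edges meeting at V_3 involve p:
2·Area = [(5·p − 6·(-6)) + (6·(-1) − (-6)·p)] + 41
       = 11·p + 71 = 60
⇒ p = -1.

-1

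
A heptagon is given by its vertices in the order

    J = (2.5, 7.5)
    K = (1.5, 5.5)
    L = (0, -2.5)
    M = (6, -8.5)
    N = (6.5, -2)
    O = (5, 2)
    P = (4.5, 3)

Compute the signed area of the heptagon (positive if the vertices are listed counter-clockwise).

Apply the shoelace (surveyor's) formula: 2A = Σ (x_i·y_{i+1} − x_{i+1}·y_i), indices taken mod 7.
Cross-terms: 2.5, -3.75, 15, 43.25, 23, 6, 26.25  ⇒  Σ = 112.25
Signed area = Σ/2 = 56.125 (positive ⇒ counter-clockwise traversal).

56.125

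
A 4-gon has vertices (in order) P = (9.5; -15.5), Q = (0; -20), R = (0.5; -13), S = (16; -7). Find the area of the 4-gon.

78.5

Apply the surveyor's formula: 2A = Σ (x_i·y_{i+1} − x_{i+1}·y_i), indices taken mod 4.
Σ = (-190) + (10) + (204.5) + (-181.5) = -157
Area = |Σ|/2 = 78.5.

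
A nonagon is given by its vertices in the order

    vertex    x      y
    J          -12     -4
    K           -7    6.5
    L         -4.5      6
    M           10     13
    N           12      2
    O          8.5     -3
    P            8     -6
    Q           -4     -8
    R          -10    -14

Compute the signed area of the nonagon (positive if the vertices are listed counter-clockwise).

-346.625

Σ = (-106) + (-12.75) + (-118.5) + (-136) + (-53) + (-27) + (-88) + (-24) + (-128) = -693.25
Signed area = Σ/2 = -346.625 (negative ⇒ clockwise traversal).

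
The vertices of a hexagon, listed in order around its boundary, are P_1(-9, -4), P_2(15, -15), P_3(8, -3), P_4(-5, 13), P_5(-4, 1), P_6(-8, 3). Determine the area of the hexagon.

Apply Gauss's area formula: 2A = Σ (x_i·y_{i+1} − x_{i+1}·y_i), indices taken mod 6.
Σ = (195) + (75) + (89) + (47) + (-4) + (59) = 461
Area = |Σ|/2 = 230.5.

230.5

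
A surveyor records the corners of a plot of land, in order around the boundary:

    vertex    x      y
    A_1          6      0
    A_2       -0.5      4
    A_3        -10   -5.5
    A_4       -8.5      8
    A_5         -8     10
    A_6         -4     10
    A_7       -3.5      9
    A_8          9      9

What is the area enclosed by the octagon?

144.25

Apply the shoelace (surveyor's) formula: 2A = Σ (x_i·y_{i+1} − x_{i+1}·y_i), indices taken mod 8.
Σ = (24) + (42.75) + (-126.75) + (-21) + (-40) + (-1) + (-112.5) + (-54) = -288.5
Area = |Σ|/2 = 144.25.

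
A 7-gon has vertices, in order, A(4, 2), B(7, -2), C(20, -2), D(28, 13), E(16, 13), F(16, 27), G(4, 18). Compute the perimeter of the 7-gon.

|AB| = √((3)² + (-4)²) = √25 = 5
|BC| = √((13)² + (0)²) = √169 = 13
|CD| = √((8)² + (15)²) = √289 = 17
|DE| = √((-12)² + (0)²) = √144 = 12
|EF| = √((0)² + (14)²) = √196 = 14
|FG| = √((-12)² + (-9)²) = √225 = 15
|GA| = √((0)² + (-16)²) = √256 = 16
Perimeter = 5 + 13 + 17 + 12 + 14 + 15 + 16 = 92.

92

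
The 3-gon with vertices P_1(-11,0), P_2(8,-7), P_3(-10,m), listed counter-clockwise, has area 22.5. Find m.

2

Write out the shoelace sum; only the two edges meeting at P_3 involve m:
2·Area = [(8·m − (-10)·(-7)) + ((-10)·0 − (-11)·m)] + 77
       = 19·m + 7 = 45
⇒ m = 2.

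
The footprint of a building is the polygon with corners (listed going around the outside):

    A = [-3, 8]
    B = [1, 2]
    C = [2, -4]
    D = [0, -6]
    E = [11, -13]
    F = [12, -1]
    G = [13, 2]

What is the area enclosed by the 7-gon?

162

Σ = (-14) + (-8) + (-12) + (66) + (145) + (37) + (110) = 324
Area = |Σ|/2 = 162.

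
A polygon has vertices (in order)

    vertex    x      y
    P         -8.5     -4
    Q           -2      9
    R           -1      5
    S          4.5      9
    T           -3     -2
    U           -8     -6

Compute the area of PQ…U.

58

Apply the shoelace (surveyor's) formula: 2A = Σ (x_i·y_{i+1} − x_{i+1}·y_i), indices taken mod 6.
Cross-terms: -84.5, -1, -31.5, 18, 2, -19  ⇒  Σ = -116
Area = |Σ|/2 = 58.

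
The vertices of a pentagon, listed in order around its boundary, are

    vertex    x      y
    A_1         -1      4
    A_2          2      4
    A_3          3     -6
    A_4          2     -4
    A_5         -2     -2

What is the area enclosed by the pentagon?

Apply the shoelace (surveyor's) formula: 2A = Σ (x_i·y_{i+1} − x_{i+1}·y_i), indices taken mod 5.
Σ = (-12) + (-24) + (0) + (-12) + (-10) = -58
Area = |Σ|/2 = 29.

29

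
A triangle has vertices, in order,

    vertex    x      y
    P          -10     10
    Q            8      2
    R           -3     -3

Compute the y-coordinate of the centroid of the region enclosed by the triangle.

3

Apply the surveyor's formula. First the cross-terms c_i = x_i·y_{i+1} − x_{i+1}·y_i:
  -100, -18, -60  ⇒  2A = -178, A = -89.
Then Σ (y_i + y_{i+1})·c_i = -1602, so ȳ = -1602 / (6·(-89)) = 3.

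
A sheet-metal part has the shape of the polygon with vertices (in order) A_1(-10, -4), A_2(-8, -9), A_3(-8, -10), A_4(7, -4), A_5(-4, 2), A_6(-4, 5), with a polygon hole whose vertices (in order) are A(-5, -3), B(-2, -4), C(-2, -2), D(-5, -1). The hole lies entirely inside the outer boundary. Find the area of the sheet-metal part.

104

Outer boundary:
Apply the shoelace (surveyor's) formula: 2A = Σ (x_i·y_{i+1} − x_{i+1}·y_i), indices taken mod 6.
Cross-terms: 58, 8, 102, -2, -12, 66  ⇒  Σ = 220
Area = |Σ|/2 = 110.
Hole:
Σ = (14) + (-4) + (-8) + (10) = 12
Area = |Σ|/2 = 6.
Net area = 110 − 6 = 104.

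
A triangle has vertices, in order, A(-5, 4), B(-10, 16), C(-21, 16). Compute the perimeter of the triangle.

|AB| = √((-5)² + (12)²) = √169 = 13
|BC| = √((-11)² + (0)²) = √121 = 11
|CA| = √((16)² + (-12)²) = √400 = 20
Perimeter = 13 + 11 + 20 = 44.

44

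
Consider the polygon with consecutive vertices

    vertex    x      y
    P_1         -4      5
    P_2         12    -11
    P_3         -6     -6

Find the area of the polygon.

104

Apply the surveyor's formula: 2A = Σ (x_i·y_{i+1} − x_{i+1}·y_i), indices taken mod 3.
Σ = (-16) + (-138) + (-54) = -208
Area = |Σ|/2 = 104.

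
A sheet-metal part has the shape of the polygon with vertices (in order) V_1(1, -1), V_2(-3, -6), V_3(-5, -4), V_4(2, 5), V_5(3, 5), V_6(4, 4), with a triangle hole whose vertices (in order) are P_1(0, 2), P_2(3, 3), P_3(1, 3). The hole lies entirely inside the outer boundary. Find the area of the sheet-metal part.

31.5

Outer boundary:
Cross-terms: -9, -18, -17, -5, -8, -8  ⇒  Σ = -65
Area = |Σ|/2 = 32.5.
Hole:
Cross-terms: -6, 6, 2  ⇒  Σ = 2
Area = |Σ|/2 = 1.
Net area = 32.5 − 1 = 31.5.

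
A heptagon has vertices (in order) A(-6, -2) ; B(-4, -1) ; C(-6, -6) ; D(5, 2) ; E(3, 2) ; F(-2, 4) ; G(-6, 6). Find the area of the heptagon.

57

Σ = (-2) + (18) + (18) + (4) + (16) + (12) + (48) = 114
Area = |Σ|/2 = 57.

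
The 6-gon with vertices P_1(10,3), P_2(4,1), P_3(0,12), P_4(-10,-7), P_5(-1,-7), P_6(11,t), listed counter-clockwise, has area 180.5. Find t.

-2

The doubled signed area Σ (x_i y_{i+1} − x_{i+1} y_i) is linear in t.
With t=0 it equals 339; the coefficient of t is -11 (from the two edges through P_6).
So -11·t + 339 = 2·180.5 = 361 ⇒ t = -2.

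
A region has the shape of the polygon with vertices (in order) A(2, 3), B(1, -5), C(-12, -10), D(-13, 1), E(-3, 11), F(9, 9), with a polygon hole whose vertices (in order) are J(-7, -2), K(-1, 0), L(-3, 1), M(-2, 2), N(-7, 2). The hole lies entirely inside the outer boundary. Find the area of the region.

225.5

Outer boundary:
Apply the shoelace formula: 2A = Σ (x_i·y_{i+1} − x_{i+1}·y_i), indices taken mod 6.
Cross-terms: -13, -70, -142, -140, -126, 9  ⇒  Σ = -482
Area = |Σ|/2 = 241.
Hole:
Apply the shoelace (surveyor's) formula: 2A = Σ (x_i·y_{i+1} − x_{i+1}·y_i), indices taken mod 5.
Σ = (-2) + (-1) + (-4) + (10) + (28) = 31
Area = |Σ|/2 = 15.5.
Net area = 241 − 15.5 = 225.5.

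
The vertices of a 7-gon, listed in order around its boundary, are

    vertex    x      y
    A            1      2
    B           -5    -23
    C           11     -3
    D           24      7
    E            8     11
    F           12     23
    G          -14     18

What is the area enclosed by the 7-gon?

578

Σ = (-13) + (268) + (149) + (208) + (52) + (538) + (-46) = 1156
Area = |Σ|/2 = 578.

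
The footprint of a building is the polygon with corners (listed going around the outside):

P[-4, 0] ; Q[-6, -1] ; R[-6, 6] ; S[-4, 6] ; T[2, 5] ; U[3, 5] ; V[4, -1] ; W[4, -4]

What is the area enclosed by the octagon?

69

P→Q: (-4)(-1) − (-6)(0) = 4
Q→R: (-6)(6) − (-6)(-1) = -42
R→S: (-6)(6) − (-4)(6) = -12
S→T: (-4)(5) − (2)(6) = -32
T→U: (2)(5) − (3)(5) = -5
U→V: (3)(-1) − (4)(5) = -23
V→W: (4)(-4) − (4)(-1) = -12
W→P: (4)(0) − (-4)(-4) = -16
Σ = -138
Area = |Σ|/2 = 69.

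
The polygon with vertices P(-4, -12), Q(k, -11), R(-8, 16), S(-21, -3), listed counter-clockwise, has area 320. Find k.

The doubled signed area Σ (x_i y_{i+1} − x_{i+1} y_i) is linear in k.
With k=0 it equals 556; the coefficient of k is 28 (from the two edges through Q).
So 28·k + 556 = 2·320 = 640 ⇒ k = 3.

3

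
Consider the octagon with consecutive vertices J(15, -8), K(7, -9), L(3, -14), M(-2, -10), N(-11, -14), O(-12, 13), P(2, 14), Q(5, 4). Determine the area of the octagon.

Σ = (-79) + (-71) + (-58) + (-82) + (-311) + (-194) + (-62) + (-100) = -957
Area = |Σ|/2 = 478.5.

478.5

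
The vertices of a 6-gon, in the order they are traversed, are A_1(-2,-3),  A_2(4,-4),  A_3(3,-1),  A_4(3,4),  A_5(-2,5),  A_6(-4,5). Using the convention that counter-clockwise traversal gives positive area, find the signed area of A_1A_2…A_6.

Apply Gauss's area formula: 2A = Σ (x_i·y_{i+1} − x_{i+1}·y_i), indices taken mod 6.
Σ = (20) + (8) + (15) + (23) + (10) + (22) = 98
Signed area = Σ/2 = 49 (positive ⇒ counter-clockwise traversal).

49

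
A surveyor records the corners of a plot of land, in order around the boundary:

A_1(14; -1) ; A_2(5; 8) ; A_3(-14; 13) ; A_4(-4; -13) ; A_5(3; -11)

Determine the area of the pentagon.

Apply the surveyor's formula: 2A = Σ (x_i·y_{i+1} − x_{i+1}·y_i), indices taken mod 5.
A_1→A_2: (14)(8) − (5)(-1) = 117
A_2→A_3: (5)(13) − (-14)(8) = 177
A_3→A_4: (-14)(-13) − (-4)(13) = 234
A_4→A_5: (-4)(-11) − (3)(-13) = 83
A_5→A_1: (3)(-1) − (14)(-11) = 151
Σ = 762
Area = |Σ|/2 = 381.

381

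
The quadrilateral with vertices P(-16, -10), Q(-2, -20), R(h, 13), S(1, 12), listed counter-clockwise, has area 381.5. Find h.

The doubled signed area Σ (x_i y_{i+1} − x_{i+1} y_i) is linear in h.
With h=0 it equals 443; the coefficient of h is 32 (from the two edges through R).
So 32·h + 443 = 2·381.5 = 763 ⇒ h = 10.

10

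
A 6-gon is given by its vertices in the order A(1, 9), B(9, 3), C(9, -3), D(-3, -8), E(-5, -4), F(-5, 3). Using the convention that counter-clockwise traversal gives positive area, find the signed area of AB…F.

A→B: (1)(3) − (9)(9) = -78
B→C: (9)(-3) − (9)(3) = -54
C→D: (9)(-8) − (-3)(-3) = -81
D→E: (-3)(-4) − (-5)(-8) = -28
E→F: (-5)(3) − (-5)(-4) = -35
F→A: (-5)(9) − (1)(3) = -48
Σ = -324
Signed area = Σ/2 = -162 (negative ⇒ clockwise traversal).

-162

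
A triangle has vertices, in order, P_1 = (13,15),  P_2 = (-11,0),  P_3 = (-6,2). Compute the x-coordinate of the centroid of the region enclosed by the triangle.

-4/3

Apply Gauss's area formula. First the cross-terms c_i = x_i·y_{i+1} − x_{i+1}·y_i:
  165, -22, -116  ⇒  2A = 27, A = 13.5.
Then Σ (x_i + x_{i+1})·c_i = -108, so x̄ = -108 / (6·13.5) = -4/3.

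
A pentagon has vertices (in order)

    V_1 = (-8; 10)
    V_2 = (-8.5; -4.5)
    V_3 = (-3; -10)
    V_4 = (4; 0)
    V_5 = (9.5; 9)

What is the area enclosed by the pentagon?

Apply the shoelace (surveyor's) formula: 2A = Σ (x_i·y_{i+1} − x_{i+1}·y_i), indices taken mod 5.
Σ = (121) + (71.5) + (40) + (36) + (167) = 435.5
Area = |Σ|/2 = 217.75.

217.75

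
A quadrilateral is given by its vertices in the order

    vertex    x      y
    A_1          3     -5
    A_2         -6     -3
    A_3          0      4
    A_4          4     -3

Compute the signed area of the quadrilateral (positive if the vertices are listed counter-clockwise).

-45

Cross-terms: -39, -24, -16, -11  ⇒  Σ = -90
Signed area = Σ/2 = -45 (negative ⇒ clockwise traversal).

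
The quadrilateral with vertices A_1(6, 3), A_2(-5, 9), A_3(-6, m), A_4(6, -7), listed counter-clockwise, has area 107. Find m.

Write out the shoelace sum; only the two edges meeting at A_3 involve m:
2·Area = [((-5)·m − (-6)·9) + ((-6)·(-7) − 6·m)] + 129
       = -11·m + 225 = 214
⇒ m = 1.

1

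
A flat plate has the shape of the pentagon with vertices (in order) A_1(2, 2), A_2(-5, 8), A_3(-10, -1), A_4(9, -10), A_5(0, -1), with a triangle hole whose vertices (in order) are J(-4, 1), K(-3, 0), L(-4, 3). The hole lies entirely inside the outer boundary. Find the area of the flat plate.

105.5

Outer boundary:
Apply Gauss's area formula: 2A = Σ (x_i·y_{i+1} − x_{i+1}·y_i), indices taken mod 5.
Σ = (26) + (85) + (109) + (-9) + (2) = 213
Area = |Σ|/2 = 106.5.
Hole:
Cross-terms: 3, -9, 8  ⇒  Σ = 2
Area = |Σ|/2 = 1.
Net area = 106.5 − 1 = 105.5.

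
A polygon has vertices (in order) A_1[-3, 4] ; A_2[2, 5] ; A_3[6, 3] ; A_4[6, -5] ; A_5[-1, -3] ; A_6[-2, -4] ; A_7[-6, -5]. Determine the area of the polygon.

Apply the shoelace (surveyor's) formula: 2A = Σ (x_i·y_{i+1} − x_{i+1}·y_i), indices taken mod 7.
A_1→A_2: (-3)(5) − (2)(4) = -23
A_2→A_3: (2)(3) − (6)(5) = -24
A_3→A_4: (6)(-5) − (6)(3) = -48
A_4→A_5: (6)(-3) − (-1)(-5) = -23
A_5→A_6: (-1)(-4) − (-2)(-3) = -2
A_6→A_7: (-2)(-5) − (-6)(-4) = -14
A_7→A_1: (-6)(4) − (-3)(-5) = -39
Σ = -173
Area = |Σ|/2 = 86.5.

86.5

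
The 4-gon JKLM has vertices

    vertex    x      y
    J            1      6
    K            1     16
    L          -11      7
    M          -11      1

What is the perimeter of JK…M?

44

|JK| = √((0)² + (10)²) = √100 = 10
|KL| = √((-12)² + (-9)²) = √225 = 15
|LM| = √((0)² + (-6)²) = √36 = 6
|MJ| = √((12)² + (5)²) = √169 = 13
Perimeter = 10 + 15 + 6 + 13 = 44.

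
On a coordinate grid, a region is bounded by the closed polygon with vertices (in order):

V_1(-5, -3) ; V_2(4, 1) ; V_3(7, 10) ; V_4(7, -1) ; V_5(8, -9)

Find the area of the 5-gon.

80.5

Apply the surveyor's formula: 2A = Σ (x_i·y_{i+1} − x_{i+1}·y_i), indices taken mod 5.
Σ = (7) + (33) + (-77) + (-55) + (-69) = -161
Area = |Σ|/2 = 80.5.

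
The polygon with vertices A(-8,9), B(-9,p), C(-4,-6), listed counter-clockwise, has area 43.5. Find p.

Write out the shoelace sum; only the two edges meeting at B involve p:
2·Area = [((-8)·p − (-9)·9) + ((-9)·(-6) − (-4)·p)] + -84
       = -4·p + 51 = 87
⇒ p = -9.

-9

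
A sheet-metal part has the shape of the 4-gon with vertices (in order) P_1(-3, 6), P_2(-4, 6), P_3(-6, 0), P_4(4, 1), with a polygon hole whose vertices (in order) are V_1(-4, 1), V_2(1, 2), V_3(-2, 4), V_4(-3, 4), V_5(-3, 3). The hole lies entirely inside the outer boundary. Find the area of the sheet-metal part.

24

Outer boundary:
Apply Gauss's area formula: 2A = Σ (x_i·y_{i+1} − x_{i+1}·y_i), indices taken mod 4.
Σ = (6) + (36) + (-6) + (27) = 63
Area = |Σ|/2 = 31.5.
Hole:
Apply the surveyor's formula: 2A = Σ (x_i·y_{i+1} − x_{i+1}·y_i), indices taken mod 5.
Σ = (-9) + (8) + (4) + (3) + (9) = 15
Area = |Σ|/2 = 7.5.
Net area = 31.5 − 7.5 = 24.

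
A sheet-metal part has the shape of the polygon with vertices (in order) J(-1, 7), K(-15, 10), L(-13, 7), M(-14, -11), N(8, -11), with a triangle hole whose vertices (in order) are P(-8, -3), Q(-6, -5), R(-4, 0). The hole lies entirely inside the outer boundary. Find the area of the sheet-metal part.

Outer boundary:
Σ = (95) + (25) + (241) + (242) + (45) = 648
Area = |Σ|/2 = 324.
Hole:
Apply the shoelace formula: 2A = Σ (x_i·y_{i+1} − x_{i+1}·y_i), indices taken mod 3.
Σ = (22) + (-20) + (12) = 14
Area = |Σ|/2 = 7.
Net area = 324 − 7 = 317.

317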